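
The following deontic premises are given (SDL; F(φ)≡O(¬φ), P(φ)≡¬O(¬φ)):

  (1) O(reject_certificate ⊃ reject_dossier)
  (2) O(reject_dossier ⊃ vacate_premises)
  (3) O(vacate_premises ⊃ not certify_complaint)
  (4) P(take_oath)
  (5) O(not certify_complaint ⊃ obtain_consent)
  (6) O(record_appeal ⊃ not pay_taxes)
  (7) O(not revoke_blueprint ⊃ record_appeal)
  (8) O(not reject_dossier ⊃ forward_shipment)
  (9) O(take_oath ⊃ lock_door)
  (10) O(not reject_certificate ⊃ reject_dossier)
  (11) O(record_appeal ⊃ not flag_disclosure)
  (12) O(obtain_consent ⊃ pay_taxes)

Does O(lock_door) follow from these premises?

No

Premise 9 is O(take_oath ⊃ lock_door), but O(take_oath) is not derivable from the premises (the permission P(take_oath) asserts only not O(not take_oath), not O(take_oath)), so it does not yield O(lock_door).
No other premise forces O(lock_door). An ideal world satisfying every premise can still have lock_door false, so O(lock_door) is not derivable.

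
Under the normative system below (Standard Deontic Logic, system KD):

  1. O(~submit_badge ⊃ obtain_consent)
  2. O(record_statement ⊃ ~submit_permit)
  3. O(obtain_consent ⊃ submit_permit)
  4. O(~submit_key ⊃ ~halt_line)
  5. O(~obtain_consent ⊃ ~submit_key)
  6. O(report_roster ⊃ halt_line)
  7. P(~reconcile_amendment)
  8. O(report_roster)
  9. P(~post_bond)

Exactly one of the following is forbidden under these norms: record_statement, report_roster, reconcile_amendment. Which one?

record_statement

From premise 8 we have O(report_roster).
With premise 6, O(report_roster ⊃ halt_line), the K-axiom yields O(halt_line).
Premise 4 is O(~submit_key ⊃ ~halt_line); contrapositively O(halt_line ⊃ submit_key). Since O(halt_line) holds, K gives O(submit_key).
Premise 5, O(~obtain_consent ⊃ ~submit_key), contraposes to O(submit_key ⊃ obtain_consent); with O(submit_key) we get O(obtain_consent).
Applying K to premise 3 (O(obtain_consent ⊃ submit_permit)) and O(obtain_consent) yields O(submit_permit).
Premise 2 is O(record_statement ⊃ ~submit_permit); contrapositively O(submit_permit ⊃ ~record_statement). Since O(submit_permit) holds, K gives O(~record_statement).
So O(~record_statement) holds, i.e. record_statement is forbidden. None of the other listed options is forbidden under the premises.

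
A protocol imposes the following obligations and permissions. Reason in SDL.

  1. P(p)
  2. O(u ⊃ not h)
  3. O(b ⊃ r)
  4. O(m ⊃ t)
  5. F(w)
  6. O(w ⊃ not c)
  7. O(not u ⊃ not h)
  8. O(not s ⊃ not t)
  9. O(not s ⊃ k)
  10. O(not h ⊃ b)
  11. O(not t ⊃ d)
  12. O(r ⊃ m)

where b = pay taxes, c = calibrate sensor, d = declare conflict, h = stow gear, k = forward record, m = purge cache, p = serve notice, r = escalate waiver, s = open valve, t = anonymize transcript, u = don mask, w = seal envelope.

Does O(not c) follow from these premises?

Premise 6 is O(w ⊃ not c), but O(w) is not derivable from the premises, so it does not yield O(not c).
No other premise forces O(not c). An ideal world satisfying every premise can still have not c false, so O(not c) is not derivable.

No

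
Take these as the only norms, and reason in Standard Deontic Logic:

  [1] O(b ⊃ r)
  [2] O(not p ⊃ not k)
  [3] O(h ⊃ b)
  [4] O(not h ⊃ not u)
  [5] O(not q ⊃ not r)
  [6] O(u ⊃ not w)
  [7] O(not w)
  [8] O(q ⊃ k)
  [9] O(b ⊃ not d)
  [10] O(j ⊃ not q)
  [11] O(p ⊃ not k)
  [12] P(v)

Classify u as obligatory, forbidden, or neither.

Forbidden

Premises 2 and 11 are O(not p ⊃ not k) and O(p ⊃ not k); every ideal world satisfies not p or p, so in either case not k holds — hence O(not k).
Premise 8, O(q ⊃ k), contraposes to O(not k ⊃ not q); with O(not k) we get O(not q).
With premise 5, O(not q ⊃ not r), the K-axiom yields O(not r).
Premise 1, O(b ⊃ r), contraposes to O(not r ⊃ not b); with O(not r) we get O(not b).
The contrapositive of premise 3 (O(h ⊃ b)) is O(not b ⊃ not h), and O(not b) is already established, so O(not h).
From O(not h) and premise 4, O(not h ⊃ not u), we obtain O(not u).
Premises 6, 7, 9, 10, 12 do not contribute to this derivation.
Thus O(not u), which is F(u): u is forbidden.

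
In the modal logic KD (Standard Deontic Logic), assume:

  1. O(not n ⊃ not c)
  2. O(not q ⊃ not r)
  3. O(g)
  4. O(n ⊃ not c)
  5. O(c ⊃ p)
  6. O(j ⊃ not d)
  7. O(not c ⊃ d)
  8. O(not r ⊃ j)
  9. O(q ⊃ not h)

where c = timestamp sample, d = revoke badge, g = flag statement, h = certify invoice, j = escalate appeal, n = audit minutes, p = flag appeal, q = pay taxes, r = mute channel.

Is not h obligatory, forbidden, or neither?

Obligatory

By case analysis on not n: premise 1 gives O(not n ⊃ not c) and premise 4 gives O(n ⊃ not c), so O(not c) either way.
With premise 7, O(not c ⊃ d), the K-axiom yields O(d).
The contrapositive of premise 6 (O(j ⊃ not d)) is O(d ⊃ not j), and O(d) is already established, so O(not j).
The contrapositive of premise 8 (O(not r ⊃ j)) is O(not j ⊃ r), and O(not j) is already established, so O(r).
The contrapositive of premise 2 (O(not q ⊃ not r)) is O(r ⊃ q), and O(r) is already established, so O(q).
Applying K to premise 9 (O(q ⊃ not h)) and O(q) yields O(not h).
Premises 3, 5 do not contribute to this derivation.
Hence not h is obligatory.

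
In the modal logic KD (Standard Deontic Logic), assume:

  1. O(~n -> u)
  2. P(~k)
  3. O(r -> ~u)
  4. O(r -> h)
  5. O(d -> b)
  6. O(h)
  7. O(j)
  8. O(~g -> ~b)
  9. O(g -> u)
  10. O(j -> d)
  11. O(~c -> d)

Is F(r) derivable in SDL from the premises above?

Yes

Premise 7 states O(j) outright.
From O(j) and premise 10, O(j -> d), we obtain O(d).
Premise 5 is O(d -> b); since O(d), deontic closure gives O(b).
Premise 8 is O(~g -> ~b); contrapositively O(b -> g). Since O(b) holds, K gives O(g).
Applying K to premise 9 (O(g -> u)) and O(g) yields O(u).
Premise 3, O(r -> ~u), contraposes to O(u -> ~r); with O(u) we get O(~r).
Premises 1, 2, 4, 6, 11 do not contribute to this derivation.
So O(~r) holds, i.e. F(r). The claim follows.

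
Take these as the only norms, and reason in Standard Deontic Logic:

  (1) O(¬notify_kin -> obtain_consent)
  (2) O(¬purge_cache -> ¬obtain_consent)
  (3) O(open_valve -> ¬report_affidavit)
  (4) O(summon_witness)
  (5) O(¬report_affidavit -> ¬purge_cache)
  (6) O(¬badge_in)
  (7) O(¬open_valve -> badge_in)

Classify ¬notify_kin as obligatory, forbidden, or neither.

Premise 6 gives O(¬badge_in).
Premise 7, O(¬open_valve -> badge_in), contraposes to O(¬badge_in -> open_valve); with O(¬badge_in) we get O(open_valve).
Applying K to premise 3 (O(open_valve -> ¬report_affidavit)) and O(open_valve) yields O(¬report_affidavit).
Applying K to premise 5 (O(¬report_affidavit -> ¬purge_cache)) and O(¬report_affidavit) yields O(¬purge_cache).
From O(¬purge_cache) and premise 2, O(¬purge_cache -> ¬obtain_consent), we obtain O(¬obtain_consent).
Premise 1, O(¬notify_kin -> obtain_consent), contraposes to O(¬obtain_consent -> notify_kin); with O(¬obtain_consent) we get O(notify_kin).
Premise 4 does not contribute to this derivation.
Thus O(notify_kin), which is F(¬notify_kin): ¬notify_kin is forbidden.

Forbidden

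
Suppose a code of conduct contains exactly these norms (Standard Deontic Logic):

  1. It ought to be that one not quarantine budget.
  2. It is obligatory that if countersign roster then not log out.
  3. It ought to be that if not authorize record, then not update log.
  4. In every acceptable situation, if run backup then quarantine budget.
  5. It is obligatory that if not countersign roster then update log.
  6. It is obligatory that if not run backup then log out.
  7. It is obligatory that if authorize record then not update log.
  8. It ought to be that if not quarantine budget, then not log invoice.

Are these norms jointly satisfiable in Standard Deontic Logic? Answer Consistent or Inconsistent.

Premises 3 and 7 are O(¬authorize_record → ¬update_log) and O(authorize_record → ¬update_log); every ideal world satisfies ¬authorize_record or authorize_record, so in either case ¬update_log holds — hence O(¬update_log).
Premise 5, O(¬countersign_roster → update_log), contraposes to O(¬update_log → countersign_roster); with O(¬update_log) we get O(countersign_roster).
From O(countersign_roster) and premise 2, O(countersign_roster → ¬log_out), we obtain O(¬log_out).
Premise 6, O(¬run_backup → log_out), contraposes to O(¬log_out → run_backup); with O(¬log_out) we get O(run_backup).
From O(run_backup) and premise 4, O(run_backup → quarantine_budget), we obtain O(quarantine_budget).
Yet premise 1 states O(¬quarantine_budget).
We now have both O(quarantine_budget) and O(¬quarantine_budget) — quarantine_budget is simultaneously obligatory and forbidden, violating the D-axiom.

Inconsistent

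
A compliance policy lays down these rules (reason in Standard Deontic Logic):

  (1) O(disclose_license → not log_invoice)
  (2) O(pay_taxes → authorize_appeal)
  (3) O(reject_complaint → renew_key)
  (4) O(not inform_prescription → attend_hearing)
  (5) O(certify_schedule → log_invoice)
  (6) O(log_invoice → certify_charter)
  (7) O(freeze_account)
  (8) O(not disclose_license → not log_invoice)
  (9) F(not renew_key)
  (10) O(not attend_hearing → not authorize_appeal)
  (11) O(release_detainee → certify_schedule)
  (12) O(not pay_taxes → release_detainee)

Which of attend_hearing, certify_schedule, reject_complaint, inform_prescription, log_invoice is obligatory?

attend_hearing

By case analysis on disclose_license: premise 1 gives O(disclose_license → not log_invoice) and premise 8 gives O(not disclose_license → not log_invoice), so O(not log_invoice) either way.
The contrapositive of premise 5 (O(certify_schedule → log_invoice)) is O(not log_invoice → not certify_schedule), and O(not log_invoice) is already established, so O(not certify_schedule).
Premise 11, O(release_detainee → certify_schedule), contraposes to O(not certify_schedule → not release_detainee); with O(not certify_schedule) we get O(not release_detainee).
Premise 12, O(not pay_taxes → release_detainee), contraposes to O(not release_detainee → pay_taxes); with O(not release_detainee) we get O(pay_taxes).
Applying K to premise 2 (O(pay_taxes → authorize_appeal)) and O(pay_taxes) yields O(authorize_appeal).
Premise 10 is O(not attend_hearing → not authorize_appeal); contrapositively O(authorize_appeal → attend_hearing). Since O(authorize_appeal) holds, K gives O(attend_hearing).
So O(attend_hearing) holds — attend_hearing is obligatory. None of the other listed options is made obligatory by any chain of premises.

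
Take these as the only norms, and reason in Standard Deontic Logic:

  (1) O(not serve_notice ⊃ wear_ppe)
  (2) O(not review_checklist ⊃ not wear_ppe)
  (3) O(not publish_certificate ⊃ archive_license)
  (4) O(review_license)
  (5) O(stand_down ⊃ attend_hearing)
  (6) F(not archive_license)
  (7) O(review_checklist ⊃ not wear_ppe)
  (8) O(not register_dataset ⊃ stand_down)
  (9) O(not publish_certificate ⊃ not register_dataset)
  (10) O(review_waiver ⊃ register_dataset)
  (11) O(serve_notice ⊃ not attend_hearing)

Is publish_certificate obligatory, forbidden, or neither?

By case analysis on not review_checklist: premise 2 gives O(not review_checklist ⊃ not wear_ppe) and premise 7 gives O(review_checklist ⊃ not wear_ppe), so O(not wear_ppe) either way.
Premise 1 is O(not serve_notice ⊃ wear_ppe); contrapositively O(not wear_ppe ⊃ serve_notice). Since O(not wear_ppe) holds, K gives O(serve_notice).
Applying K to premise 11 (O(serve_notice ⊃ not attend_hearing)) and O(serve_notice) yields O(not attend_hearing).
Premise 5 is O(stand_down ⊃ attend_hearing); contrapositively O(not attend_hearing ⊃ not stand_down). Since O(not attend_hearing) holds, K gives O(not stand_down).
The contrapositive of premise 8 (O(not register_dataset ⊃ stand_down)) is O(not stand_down ⊃ register_dataset), and O(not stand_down) is already established, so O(register_dataset).
The contrapositive of premise 9 (O(not publish_certificate ⊃ not register_dataset)) is O(register_dataset ⊃ publish_certificate), and O(register_dataset) is already established, so O(publish_certificate).
Premises 3, 4, 6, 10 do not contribute to this derivation.
Hence publish_certificate is obligatory.

Obligatory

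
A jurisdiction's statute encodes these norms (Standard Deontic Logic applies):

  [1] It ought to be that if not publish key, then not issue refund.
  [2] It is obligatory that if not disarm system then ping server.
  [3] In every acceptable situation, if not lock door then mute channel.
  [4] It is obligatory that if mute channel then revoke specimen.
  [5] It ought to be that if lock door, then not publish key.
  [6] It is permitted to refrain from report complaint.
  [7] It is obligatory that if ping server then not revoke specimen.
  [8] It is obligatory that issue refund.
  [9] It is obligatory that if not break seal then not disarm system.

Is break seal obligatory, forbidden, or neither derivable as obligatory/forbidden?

Premise 8 states O(issue_refund) outright.
Premise 1, O(¬publish_key → ¬issue_refund), contraposes to O(issue_refund → publish_key); with O(issue_refund) we get O(publish_key).
The contrapositive of premise 5 (O(lock_door → ¬publish_key)) is O(publish_key → ¬lock_door), and O(publish_key) is already established, so O(¬lock_door).
With premise 3, O(¬lock_door → mute_channel), the K-axiom yields O(mute_channel).
Premise 4 is O(mute_channel → revoke_specimen); since O(mute_channel), deontic closure gives O(revoke_specimen).
Premise 7, O(ping_server → ¬revoke_specimen), contraposes to O(revoke_specimen → ¬ping_server); with O(revoke_specimen) we get O(¬ping_server).
The contrapositive of premise 2 (O(¬disarm_system → ping_server)) is O(¬ping_server → disarm_system), and O(¬ping_server) is already established, so O(disarm_system).
Premise 9, O(¬break_seal → ¬disarm_system), contraposes to O(disarm_system → break_seal); with O(disarm_system) we get O(break_seal).
Premise 6 does not contribute to this derivation.
Hence break_seal is obligatory.

Obligatory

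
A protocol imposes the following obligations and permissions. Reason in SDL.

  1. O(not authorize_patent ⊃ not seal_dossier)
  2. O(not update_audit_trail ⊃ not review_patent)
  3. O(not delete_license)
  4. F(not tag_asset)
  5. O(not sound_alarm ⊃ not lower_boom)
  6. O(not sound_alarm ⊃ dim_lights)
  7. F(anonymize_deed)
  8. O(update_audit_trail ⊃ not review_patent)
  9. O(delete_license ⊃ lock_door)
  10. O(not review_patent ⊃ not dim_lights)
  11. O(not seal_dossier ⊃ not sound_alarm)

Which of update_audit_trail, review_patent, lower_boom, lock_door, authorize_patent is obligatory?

Premises 8 and 2 cover both cases: O(update_audit_trail ⊃ not review_patent) and O(not update_audit_trail ⊃ not review_patent). Since update_audit_trail ∨ not update_audit_trail is a tautology, O(not review_patent) follows.
Premise 10 is O(not review_patent ⊃ not dim_lights); since O(not review_patent), deontic closure gives O(not dim_lights).
Premise 6, O(not sound_alarm ⊃ dim_lights), contraposes to O(not dim_lights ⊃ sound_alarm); with O(not dim_lights) we get O(sound_alarm).
Premise 11 is O(not seal_dossier ⊃ not sound_alarm); contrapositively O(sound_alarm ⊃ seal_dossier). Since O(sound_alarm) holds, K gives O(seal_dossier).
The contrapositive of premise 1 (O(not authorize_patent ⊃ not seal_dossier)) is O(seal_dossier ⊃ authorize_patent), and O(seal_dossier) is already established, so O(authorize_patent).
So O(authorize_patent) holds — authorize_patent is obligatory. None of the other listed options is made obligatory by any chain of premises.

authorize_patent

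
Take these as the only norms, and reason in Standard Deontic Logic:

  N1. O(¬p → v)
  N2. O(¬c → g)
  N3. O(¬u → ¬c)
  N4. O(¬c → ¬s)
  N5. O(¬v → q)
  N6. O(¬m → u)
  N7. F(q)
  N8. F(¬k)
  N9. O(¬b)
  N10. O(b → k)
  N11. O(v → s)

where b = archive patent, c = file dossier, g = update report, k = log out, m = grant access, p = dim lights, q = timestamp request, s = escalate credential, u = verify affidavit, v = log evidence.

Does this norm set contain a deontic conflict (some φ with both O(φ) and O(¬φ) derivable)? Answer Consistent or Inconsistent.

Premise 10 is O(b → k); even if O(k) held, inferring O(b) would be affirming the consequent — invalid.
So O(b) is not derivable, and the apparent clash with O(¬b) does not arise.
A world satisfying every obligation exists (e.g. b=false, c=true, g=false, k=true, m=false, p=false, q=false, s=true, u=true, v=true); no atom is both obligatory and forbidden, so the set is consistent.

Consistent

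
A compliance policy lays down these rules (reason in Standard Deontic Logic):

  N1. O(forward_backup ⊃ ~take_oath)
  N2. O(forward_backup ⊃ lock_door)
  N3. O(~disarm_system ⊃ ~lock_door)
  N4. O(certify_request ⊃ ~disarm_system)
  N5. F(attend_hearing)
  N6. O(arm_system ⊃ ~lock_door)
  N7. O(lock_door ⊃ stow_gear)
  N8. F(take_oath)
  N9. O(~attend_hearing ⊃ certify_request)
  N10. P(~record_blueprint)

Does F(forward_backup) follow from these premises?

Premise 5 is F(attend_hearing), i.e. O(~attend_hearing).
Premise 9 is O(~attend_hearing ⊃ certify_request); since O(~attend_hearing), deontic closure gives O(certify_request).
Applying K to premise 4 (O(certify_request ⊃ ~disarm_system)) and O(certify_request) yields O(~disarm_system).
Applying K to premise 3 (O(~disarm_system ⊃ ~lock_door)) and O(~disarm_system) yields O(~lock_door).
Premise 2 is O(forward_backup ⊃ lock_door); contrapositively O(~lock_door ⊃ ~forward_backup). Since O(~lock_door) holds, K gives O(~forward_backup).
Premises 1, 6, 7, 8, 10 do not contribute to this derivation.
So O(~forward_backup) holds, i.e. F(forward_backup). The claim follows.

Yes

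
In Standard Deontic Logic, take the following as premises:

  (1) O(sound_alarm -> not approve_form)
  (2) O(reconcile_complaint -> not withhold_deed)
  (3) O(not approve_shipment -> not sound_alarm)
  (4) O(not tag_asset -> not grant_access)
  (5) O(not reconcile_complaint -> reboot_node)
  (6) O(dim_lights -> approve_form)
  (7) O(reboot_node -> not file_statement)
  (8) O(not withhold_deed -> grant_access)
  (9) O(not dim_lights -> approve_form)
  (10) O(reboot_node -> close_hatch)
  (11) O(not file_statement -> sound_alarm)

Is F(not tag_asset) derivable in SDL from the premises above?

Premises 6 and 9 are O(dim_lights -> approve_form) and O(not dim_lights -> approve_form); every ideal world satisfies dim_lights or not dim_lights, so in either case approve_form holds — hence O(approve_form).
The contrapositive of premise 1 (O(sound_alarm -> not approve_form)) is O(approve_form -> not sound_alarm), and O(approve_form) is already established, so O(not sound_alarm).
The contrapositive of premise 11 (O(not file_statement -> sound_alarm)) is O(not sound_alarm -> file_statement), and O(not sound_alarm) is already established, so O(file_statement).
Premise 7 is O(reboot_node -> not file_statement); contrapositively O(file_statement -> not reboot_node). Since O(file_statement) holds, K gives O(not reboot_node).
The contrapositive of premise 5 (O(not reconcile_complaint -> reboot_node)) is O(not reboot_node -> reconcile_complaint), and O(not reboot_node) is already established, so O(reconcile_complaint).
With premise 2, O(reconcile_complaint -> not withhold_deed), the K-axiom yields O(not withhold_deed).
With premise 8, O(not withhold_deed -> grant_access), the K-axiom yields O(grant_access).
The contrapositive of premise 4 (O(not tag_asset -> not grant_access)) is O(grant_access -> tag_asset), and O(grant_access) is already established, so O(tag_asset).
Premises 3, 10 do not contribute to this derivation.
So O(tag_asset) holds, i.e. F(not tag_asset). The claim follows.

Yes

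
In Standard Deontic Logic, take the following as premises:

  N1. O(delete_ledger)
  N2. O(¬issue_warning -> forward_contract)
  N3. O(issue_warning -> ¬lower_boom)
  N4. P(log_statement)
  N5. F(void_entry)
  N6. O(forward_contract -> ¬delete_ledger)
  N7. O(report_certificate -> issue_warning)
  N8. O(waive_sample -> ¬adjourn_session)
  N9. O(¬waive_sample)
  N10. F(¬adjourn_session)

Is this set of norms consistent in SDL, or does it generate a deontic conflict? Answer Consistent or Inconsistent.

Premise 8 is O(waive_sample -> ¬adjourn_session), but O(waive_sample) is not derivable from the premises, so it does not yield O(¬adjourn_session).
So O(¬adjourn_session) is not derivable, and the apparent clash with O(adjourn_session) does not arise.
A world satisfying every obligation exists (e.g. adjourn_session=true, delete_ledger=true, forward_contract=false, issue_warning=true, log_statement=false, lower_boom=false, report_certificate=false, void_entry=false, waive_sample=false); no atom is both obligatory and forbidden, so the set is consistent.

Consistent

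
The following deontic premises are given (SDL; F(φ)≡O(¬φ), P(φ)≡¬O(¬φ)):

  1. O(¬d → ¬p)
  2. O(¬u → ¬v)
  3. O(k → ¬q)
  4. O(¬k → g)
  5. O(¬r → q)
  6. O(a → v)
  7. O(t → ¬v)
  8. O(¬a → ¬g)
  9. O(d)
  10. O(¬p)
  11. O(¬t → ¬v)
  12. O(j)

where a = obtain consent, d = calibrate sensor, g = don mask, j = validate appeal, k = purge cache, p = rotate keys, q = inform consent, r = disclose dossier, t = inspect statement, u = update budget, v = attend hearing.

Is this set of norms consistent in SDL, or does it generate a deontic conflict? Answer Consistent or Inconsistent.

Consistent

Premise 1 is O(¬d → ¬p); even if O(¬p) held, inferring O(¬d) would be affirming the consequent — invalid.
So O(¬d) is not derivable, and the apparent clash with O(d) does not arise.
A world satisfying every obligation exists (e.g. a=false, d=true, g=false, j=true, k=true, p=false, q=false, r=true, t=false, u=false, v=false); no atom is both obligatory and forbidden, so the set is consistent.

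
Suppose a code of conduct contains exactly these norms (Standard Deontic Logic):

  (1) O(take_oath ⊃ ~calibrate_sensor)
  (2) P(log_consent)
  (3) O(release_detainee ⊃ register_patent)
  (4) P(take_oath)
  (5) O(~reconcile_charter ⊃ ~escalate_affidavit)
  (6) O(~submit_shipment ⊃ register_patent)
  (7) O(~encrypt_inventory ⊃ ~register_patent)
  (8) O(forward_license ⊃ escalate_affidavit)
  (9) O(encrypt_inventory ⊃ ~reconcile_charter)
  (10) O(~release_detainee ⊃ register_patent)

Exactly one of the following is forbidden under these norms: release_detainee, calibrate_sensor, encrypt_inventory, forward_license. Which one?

forward_license

Premises 10 and 3 are O(~release_detainee ⊃ register_patent) and O(release_detainee ⊃ register_patent); every ideal world satisfies ~release_detainee or release_detainee, so in either case register_patent holds — hence O(register_patent).
The contrapositive of premise 7 (O(~encrypt_inventory ⊃ ~register_patent)) is O(register_patent ⊃ encrypt_inventory), and O(register_patent) is already established, so O(encrypt_inventory).
With premise 9, O(encrypt_inventory ⊃ ~reconcile_charter), the K-axiom yields O(~reconcile_charter).
From O(~reconcile_charter) and premise 5, O(~reconcile_charter ⊃ ~escalate_affidavit), we obtain O(~escalate_affidavit).
The contrapositive of premise 8 (O(forward_license ⊃ escalate_affidavit)) is O(~escalate_affidavit ⊃ ~forward_license), and O(~escalate_affidavit) is already established, so O(~forward_license).
So O(~forward_license) holds, i.e. forward_license is forbidden. None of the other listed options is forbidden under the premises.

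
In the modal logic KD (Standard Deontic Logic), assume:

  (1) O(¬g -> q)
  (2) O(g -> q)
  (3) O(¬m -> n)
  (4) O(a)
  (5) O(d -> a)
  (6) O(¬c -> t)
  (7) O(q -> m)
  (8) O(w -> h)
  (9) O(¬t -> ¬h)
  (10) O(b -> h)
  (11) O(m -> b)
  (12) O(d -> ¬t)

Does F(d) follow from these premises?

Premises 1 and 2 cover both cases: O(¬g -> q) and O(g -> q). Since ¬g ∨ g is a tautology, O(q) follows.
Premise 7 is O(q -> m); since O(q), deontic closure gives O(m).
With premise 11, O(m -> b), the K-axiom yields O(b).
With premise 10, O(b -> h), the K-axiom yields O(h).
Premise 9, O(¬t -> ¬h), contraposes to O(h -> t); with O(h) we get O(t).
Premise 12, O(d -> ¬t), contraposes to O(t -> ¬d); with O(t) we get O(¬d).
Premises 3, 4, 5, 6, 8 do not contribute to this derivation.
So O(¬d) holds, i.e. F(d). The claim follows.

Yes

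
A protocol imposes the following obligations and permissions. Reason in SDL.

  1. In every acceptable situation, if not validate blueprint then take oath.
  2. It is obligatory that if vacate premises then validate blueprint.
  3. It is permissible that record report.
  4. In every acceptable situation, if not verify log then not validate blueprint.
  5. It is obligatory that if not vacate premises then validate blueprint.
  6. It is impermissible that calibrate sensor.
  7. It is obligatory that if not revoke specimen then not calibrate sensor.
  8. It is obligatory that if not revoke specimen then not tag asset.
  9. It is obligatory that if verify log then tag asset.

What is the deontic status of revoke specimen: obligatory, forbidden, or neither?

By case analysis on ¬vacate_premises: premise 5 gives O(¬vacate_premises → validate_blueprint) and premise 2 gives O(vacate_premises → validate_blueprint), so O(validate_blueprint) either way.
Premise 4, O(¬verify_log → ¬validate_blueprint), contraposes to O(validate_blueprint → verify_log); with O(validate_blueprint) we get O(verify_log).
With premise 9, O(verify_log → tag_asset), the K-axiom yields O(tag_asset).
The contrapositive of premise 8 (O(¬revoke_specimen → ¬tag_asset)) is O(tag_asset → revoke_specimen), and O(tag_asset) is already established, so O(revoke_specimen).
Premises 1, 3, 6, 7 do not contribute to this derivation.
Hence revoke_specimen is obligatory.

Obligatory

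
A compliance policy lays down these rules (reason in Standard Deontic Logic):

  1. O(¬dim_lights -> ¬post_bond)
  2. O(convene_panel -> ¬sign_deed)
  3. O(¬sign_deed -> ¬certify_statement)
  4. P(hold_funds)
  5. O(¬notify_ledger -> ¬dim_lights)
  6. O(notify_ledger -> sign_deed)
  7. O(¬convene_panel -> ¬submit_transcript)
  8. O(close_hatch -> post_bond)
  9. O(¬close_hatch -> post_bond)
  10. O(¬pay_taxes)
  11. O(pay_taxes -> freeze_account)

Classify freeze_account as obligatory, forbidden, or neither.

Premise 11 is O(pay_taxes -> freeze_account), but O(pay_taxes) is not derivable from the premises, so it does not yield O(freeze_account).
No premise or chain of K-axiom applications forces O(freeze_account), and none forces O(¬freeze_account). So freeze_account is neither obligatory nor forbidden under these norms.

Neither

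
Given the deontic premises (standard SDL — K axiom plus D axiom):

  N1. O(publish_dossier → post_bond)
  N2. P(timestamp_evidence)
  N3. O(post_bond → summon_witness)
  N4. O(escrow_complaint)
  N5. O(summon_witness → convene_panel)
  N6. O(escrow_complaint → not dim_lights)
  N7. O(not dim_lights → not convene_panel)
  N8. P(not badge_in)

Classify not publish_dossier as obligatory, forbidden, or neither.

Obligatory

Premise 4 gives O(escrow_complaint).
Premise 6 is O(escrow_complaint → not dim_lights); since O(escrow_complaint), deontic closure gives O(not dim_lights).
Premise 7 is O(not dim_lights → not convene_panel); since O(not dim_lights), deontic closure gives O(not convene_panel).
Premise 5 is O(summon_witness → convene_panel); contrapositively O(not convene_panel → not summon_witness). Since O(not convene_panel) holds, K gives O(not summon_witness).
Premise 3, O(post_bond → summon_witness), contraposes to O(not summon_witness → not post_bond); with O(not summon_witness) we get O(not post_bond).
The contrapositive of premise 1 (O(publish_dossier → post_bond)) is O(not post_bond → not publish_dossier), and O(not post_bond) is already established, so O(not publish_dossier).
Premises 2, 8 do not contribute to this derivation.
Hence not publish_dossier is obligatory.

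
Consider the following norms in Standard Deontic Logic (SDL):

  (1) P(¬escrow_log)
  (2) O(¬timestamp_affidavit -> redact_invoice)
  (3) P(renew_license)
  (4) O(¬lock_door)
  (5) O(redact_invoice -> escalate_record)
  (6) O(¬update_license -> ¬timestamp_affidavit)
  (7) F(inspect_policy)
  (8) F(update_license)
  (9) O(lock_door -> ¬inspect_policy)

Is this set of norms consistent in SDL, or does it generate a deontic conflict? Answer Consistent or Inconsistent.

Consistent

Premise 9 is O(lock_door -> ¬inspect_policy); even if O(¬inspect_policy) held, inferring O(lock_door) would be affirming the consequent — invalid.
So O(lock_door) is not derivable, and the apparent clash with O(¬lock_door) does not arise.
A world satisfying every obligation exists (e.g. escalate_record=true, escrow_log=false, inspect_policy=false, lock_door=false, redact_invoice=true, renew_license=false, timestamp_affidavit=false, update_license=false); no atom is both obligatory and forbidden, so the set is consistent.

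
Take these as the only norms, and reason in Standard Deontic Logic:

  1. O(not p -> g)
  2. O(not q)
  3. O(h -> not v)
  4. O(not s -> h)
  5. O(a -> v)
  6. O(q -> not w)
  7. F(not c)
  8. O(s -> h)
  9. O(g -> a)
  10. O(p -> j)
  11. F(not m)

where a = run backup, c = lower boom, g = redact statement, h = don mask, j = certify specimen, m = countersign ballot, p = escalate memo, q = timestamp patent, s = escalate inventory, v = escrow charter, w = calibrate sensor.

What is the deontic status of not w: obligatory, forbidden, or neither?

Neither

Premise 6 is O(q -> not w), but O(q) is not derivable from the premises, so it does not yield O(not w).
No premise or chain of K-axiom applications forces O(not w), and none forces O(w). So not w is neither obligatory nor forbidden under these norms.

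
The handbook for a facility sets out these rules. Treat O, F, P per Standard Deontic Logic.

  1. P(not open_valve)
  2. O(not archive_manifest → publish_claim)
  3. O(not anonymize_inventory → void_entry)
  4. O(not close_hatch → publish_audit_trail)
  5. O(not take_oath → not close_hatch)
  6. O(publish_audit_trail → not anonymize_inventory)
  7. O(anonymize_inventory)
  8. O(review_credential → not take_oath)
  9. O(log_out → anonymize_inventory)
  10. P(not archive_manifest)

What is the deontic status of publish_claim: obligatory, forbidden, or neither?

Premise 2 is O(not archive_manifest → publish_claim), but O(not archive_manifest) is not derivable from the premises (the permission P(not archive_manifest) asserts only not O(archive_manifest), not O(not archive_manifest)), so it does not yield O(publish_claim).
No premise or chain of K-axiom applications forces O(publish_claim), and none forces O(not publish_claim). So publish_claim is neither obligatory nor forbidden under these norms.

Neither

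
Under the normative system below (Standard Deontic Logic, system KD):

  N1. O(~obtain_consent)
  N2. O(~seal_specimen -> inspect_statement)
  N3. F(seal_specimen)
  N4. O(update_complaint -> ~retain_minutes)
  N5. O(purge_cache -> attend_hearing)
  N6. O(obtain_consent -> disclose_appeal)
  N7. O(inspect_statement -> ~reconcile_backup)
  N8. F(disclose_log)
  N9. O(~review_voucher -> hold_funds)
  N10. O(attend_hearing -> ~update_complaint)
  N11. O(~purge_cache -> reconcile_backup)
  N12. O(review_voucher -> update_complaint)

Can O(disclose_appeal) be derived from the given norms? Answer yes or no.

Premise 6 is O(obtain_consent -> disclose_appeal), but O(obtain_consent) is not derivable from the premises, so it does not yield O(disclose_appeal).
No other premise forces O(disclose_appeal). An ideal world satisfying every premise can still have disclose_appeal false, so O(disclose_appeal) is not derivable.

No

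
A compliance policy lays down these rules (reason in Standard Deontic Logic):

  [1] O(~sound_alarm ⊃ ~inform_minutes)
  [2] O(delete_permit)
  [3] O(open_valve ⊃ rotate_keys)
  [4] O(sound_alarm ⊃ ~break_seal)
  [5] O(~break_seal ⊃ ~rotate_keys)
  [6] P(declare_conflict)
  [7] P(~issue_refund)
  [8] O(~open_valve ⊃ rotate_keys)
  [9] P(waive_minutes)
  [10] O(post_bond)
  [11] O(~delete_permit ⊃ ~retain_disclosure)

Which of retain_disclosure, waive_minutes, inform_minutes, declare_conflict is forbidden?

Premises 3 and 8 cover both cases: O(open_valve ⊃ rotate_keys) and O(~open_valve ⊃ rotate_keys). Since open_valve ∨ ~open_valve is a tautology, O(rotate_keys) follows.
The contrapositive of premise 5 (O(~break_seal ⊃ ~rotate_keys)) is O(rotate_keys ⊃ break_seal), and O(rotate_keys) is already established, so O(break_seal).
Premise 4, O(sound_alarm ⊃ ~break_seal), contraposes to O(break_seal ⊃ ~sound_alarm); with O(break_seal) we get O(~sound_alarm).
Premise 1 is O(~sound_alarm ⊃ ~inform_minutes); since O(~sound_alarm), deontic closure gives O(~inform_minutes).
So O(~inform_minutes) holds, i.e. inform_minutes is forbidden. None of the other listed options is forbidden under the premises.

inform_minutes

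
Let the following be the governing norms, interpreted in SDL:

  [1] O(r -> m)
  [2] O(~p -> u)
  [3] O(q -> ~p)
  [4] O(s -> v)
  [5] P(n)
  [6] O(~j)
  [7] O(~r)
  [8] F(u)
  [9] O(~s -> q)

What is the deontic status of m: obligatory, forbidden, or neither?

Neither

Premise 1 is O(r -> m), but O(r) is not derivable from the premises, so it does not yield O(m).
No premise or chain of K-axiom applications forces O(m), and none forces O(~m). So m is neither obligatory nor forbidden under these norms.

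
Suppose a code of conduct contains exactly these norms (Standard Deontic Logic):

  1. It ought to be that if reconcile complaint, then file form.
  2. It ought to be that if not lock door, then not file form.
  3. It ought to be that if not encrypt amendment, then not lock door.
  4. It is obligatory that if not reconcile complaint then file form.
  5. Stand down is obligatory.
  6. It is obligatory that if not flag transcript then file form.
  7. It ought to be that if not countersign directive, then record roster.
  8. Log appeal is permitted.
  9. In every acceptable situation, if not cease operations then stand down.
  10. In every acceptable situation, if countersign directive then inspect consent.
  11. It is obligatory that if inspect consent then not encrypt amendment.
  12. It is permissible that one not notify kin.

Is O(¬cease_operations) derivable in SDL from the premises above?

Premise 9 is O(¬cease_operations → stand_down); even if O(stand_down) held, inferring O(¬cease_operations) would be affirming the consequent — invalid.
No other premise forces O(¬cease_operations). An ideal world satisfying every premise can still have ¬cease_operations false, so O(¬cease_operations) is not derivable.

No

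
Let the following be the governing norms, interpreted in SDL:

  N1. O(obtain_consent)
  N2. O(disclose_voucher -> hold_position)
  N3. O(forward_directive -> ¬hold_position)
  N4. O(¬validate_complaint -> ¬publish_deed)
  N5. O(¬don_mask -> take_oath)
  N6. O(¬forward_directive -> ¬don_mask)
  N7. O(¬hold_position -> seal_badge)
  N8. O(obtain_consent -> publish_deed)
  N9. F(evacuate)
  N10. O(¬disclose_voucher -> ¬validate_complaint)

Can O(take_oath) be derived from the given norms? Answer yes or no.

Premise 1 states O(obtain_consent) outright.
With premise 8, O(obtain_consent -> publish_deed), the K-axiom yields O(publish_deed).
Premise 4, O(¬validate_complaint -> ¬publish_deed), contraposes to O(publish_deed -> validate_complaint); with O(publish_deed) we get O(validate_complaint).
The contrapositive of premise 10 (O(¬disclose_voucher -> ¬validate_complaint)) is O(validate_complaint -> disclose_voucher), and O(validate_complaint) is already established, so O(disclose_voucher).
Premise 2 is O(disclose_voucher -> hold_position); since O(disclose_voucher), deontic closure gives O(hold_position).
Premise 3 is O(forward_directive -> ¬hold_position); contrapositively O(hold_position -> ¬forward_directive). Since O(hold_position) holds, K gives O(¬forward_directive).
Premise 6 is O(¬forward_directive -> ¬don_mask); since O(¬forward_directive), deontic closure gives O(¬don_mask).
With premise 5, O(¬don_mask -> take_oath), the K-axiom yields O(take_oath).
Premises 7, 9 do not contribute to this derivation.
So O(take_oath) follows.

Yes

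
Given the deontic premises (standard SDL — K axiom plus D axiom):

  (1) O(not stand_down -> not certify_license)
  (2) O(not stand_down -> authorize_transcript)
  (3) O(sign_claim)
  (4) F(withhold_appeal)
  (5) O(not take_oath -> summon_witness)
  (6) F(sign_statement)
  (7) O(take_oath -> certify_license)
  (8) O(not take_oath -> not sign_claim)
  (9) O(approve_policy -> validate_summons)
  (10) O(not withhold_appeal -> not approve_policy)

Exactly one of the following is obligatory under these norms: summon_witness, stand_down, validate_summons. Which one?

From premise 3 we have O(sign_claim).
Premise 8 is O(not take_oath -> not sign_claim); contrapositively O(sign_claim -> take_oath). Since O(sign_claim) holds, K gives O(take_oath).
From O(take_oath) and premise 7, O(take_oath -> certify_license), we obtain O(certify_license).
The contrapositive of premise 1 (O(not stand_down -> not certify_license)) is O(certify_license -> stand_down), and O(certify_license) is already established, so O(stand_down).
So O(stand_down) holds — stand_down is obligatory. None of the other listed options is made obligatory by any chain of premises.

stand_down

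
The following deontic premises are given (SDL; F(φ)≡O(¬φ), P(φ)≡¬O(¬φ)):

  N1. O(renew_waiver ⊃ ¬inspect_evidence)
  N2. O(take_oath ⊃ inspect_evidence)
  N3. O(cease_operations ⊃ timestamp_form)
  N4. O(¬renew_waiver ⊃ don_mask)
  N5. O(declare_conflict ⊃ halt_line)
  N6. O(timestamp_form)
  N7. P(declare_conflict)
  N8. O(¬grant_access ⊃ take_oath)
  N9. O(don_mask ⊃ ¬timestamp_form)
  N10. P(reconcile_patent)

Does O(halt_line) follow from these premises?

Premise 5 is O(declare_conflict ⊃ halt_line), but O(declare_conflict) is not derivable from the premises (the permission P(declare_conflict) asserts only ¬O(¬declare_conflict), not O(declare_conflict)), so it does not yield O(halt_line).
No other premise forces O(halt_line). An ideal world satisfying every premise can still have halt_line false, so O(halt_line) is not derivable.

No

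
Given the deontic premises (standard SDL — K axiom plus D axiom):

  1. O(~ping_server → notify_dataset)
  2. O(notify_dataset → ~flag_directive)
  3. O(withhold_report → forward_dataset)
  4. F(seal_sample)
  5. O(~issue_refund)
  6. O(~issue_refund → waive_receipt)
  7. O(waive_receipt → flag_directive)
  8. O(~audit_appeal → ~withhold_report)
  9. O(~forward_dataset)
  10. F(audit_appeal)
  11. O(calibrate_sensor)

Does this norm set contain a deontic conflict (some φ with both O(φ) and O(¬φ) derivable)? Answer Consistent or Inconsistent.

Consistent

Premise 3 is O(withhold_report → forward_dataset), but O(withhold_report) is not derivable from the premises, so it does not yield O(forward_dataset).
So O(forward_dataset) is not derivable, and the apparent clash with O(~forward_dataset) does not arise.
A world satisfying every obligation exists (e.g. audit_appeal=false, calibrate_sensor=true, flag_directive=true, forward_dataset=false, issue_refund=false, notify_dataset=false, ping_server=true, seal_sample=false, waive_receipt=true, withhold_report=false); no atom is both obligatory and forbidden, so the set is consistent.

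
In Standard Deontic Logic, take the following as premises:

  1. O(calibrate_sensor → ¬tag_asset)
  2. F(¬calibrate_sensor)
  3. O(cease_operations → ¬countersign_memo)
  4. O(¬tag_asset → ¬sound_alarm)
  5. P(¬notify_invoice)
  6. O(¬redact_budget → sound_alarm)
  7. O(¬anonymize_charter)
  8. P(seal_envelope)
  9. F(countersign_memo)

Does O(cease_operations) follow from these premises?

Premise 3 is O(cease_operations → ¬countersign_memo); even if O(¬countersign_memo) held, inferring O(cease_operations) would be affirming the consequent — invalid.
No other premise forces O(cease_operations). An ideal world satisfying every premise can still have cease_operations false, so O(cease_operations) is not derivable.

No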